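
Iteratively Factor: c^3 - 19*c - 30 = (c + 2)*(c^2 - 2*c - 15) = (c + 2)*(c + 3)*(c - 5)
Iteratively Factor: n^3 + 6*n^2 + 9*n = (n)*(n^2 + 6*n + 9) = n*(n + 3)*(n + 3)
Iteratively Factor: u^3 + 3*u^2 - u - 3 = (u + 1)*(u^2 + 2*u - 3) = (u + 1)*(u + 3)*(u - 1)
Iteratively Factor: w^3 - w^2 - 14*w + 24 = (w - 3)*(w^2 + 2*w - 8) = (w - 3)*(w - 2)*(w + 4)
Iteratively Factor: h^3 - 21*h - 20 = (h - 5)*(h^2 + 5*h + 4) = (h - 5)*(h + 4)*(h + 1)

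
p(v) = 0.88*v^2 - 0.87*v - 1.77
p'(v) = 1.76*v - 0.87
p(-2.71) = 7.05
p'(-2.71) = -5.64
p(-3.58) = 12.62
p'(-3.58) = -7.17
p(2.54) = 1.70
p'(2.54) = 3.60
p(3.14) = 4.17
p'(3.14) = 4.66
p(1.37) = -1.31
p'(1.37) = 1.54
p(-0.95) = -0.15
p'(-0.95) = -2.54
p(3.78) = 7.52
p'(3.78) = 5.78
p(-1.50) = 1.52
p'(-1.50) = -3.51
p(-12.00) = 135.39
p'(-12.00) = -21.99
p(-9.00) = 77.34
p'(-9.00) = -16.71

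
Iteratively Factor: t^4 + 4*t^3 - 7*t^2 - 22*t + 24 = (t + 3)*(t^3 + t^2 - 10*t + 8) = (t + 3)*(t + 4)*(t^2 - 3*t + 2) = (t - 2)*(t + 3)*(t + 4)*(t - 1)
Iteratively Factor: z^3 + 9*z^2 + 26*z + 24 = (z + 3)*(z^2 + 6*z + 8) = (z + 3)*(z + 4)*(z + 2)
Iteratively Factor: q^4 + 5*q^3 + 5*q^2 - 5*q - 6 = (q - 1)*(q^3 + 6*q^2 + 11*q + 6) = (q - 1)*(q + 1)*(q^2 + 5*q + 6) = (q - 1)*(q + 1)*(q + 3)*(q + 2)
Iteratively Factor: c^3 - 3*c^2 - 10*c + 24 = (c + 3)*(c^2 - 6*c + 8) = (c - 2)*(c + 3)*(c - 4)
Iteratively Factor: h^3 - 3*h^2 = (h)*(h^2 - 3*h) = h*(h - 3)*(h)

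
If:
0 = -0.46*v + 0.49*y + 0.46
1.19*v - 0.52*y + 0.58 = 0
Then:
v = -1.52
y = -2.37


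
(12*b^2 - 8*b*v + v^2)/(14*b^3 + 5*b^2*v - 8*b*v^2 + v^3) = (-6*b + v)/(-7*b^2 - 6*b*v + v^2)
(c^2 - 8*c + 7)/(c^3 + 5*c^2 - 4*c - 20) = (c^2 - 8*c + 7)/(c^3 + 5*c^2 - 4*c - 20)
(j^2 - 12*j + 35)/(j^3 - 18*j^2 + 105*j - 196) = (j - 5)/(j^2 - 11*j + 28)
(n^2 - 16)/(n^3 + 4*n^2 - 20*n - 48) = (n + 4)/(n^2 + 8*n + 12)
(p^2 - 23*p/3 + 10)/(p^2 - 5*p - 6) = (p - 5/3)/(p + 1)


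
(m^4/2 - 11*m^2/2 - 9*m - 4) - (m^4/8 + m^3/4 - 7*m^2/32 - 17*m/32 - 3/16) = 3*m^4/8 - m^3/4 - 169*m^2/32 - 271*m/32 - 61/16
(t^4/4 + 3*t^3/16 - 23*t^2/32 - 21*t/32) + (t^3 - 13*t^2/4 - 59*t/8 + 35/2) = t^4/4 + 19*t^3/16 - 127*t^2/32 - 257*t/32 + 35/2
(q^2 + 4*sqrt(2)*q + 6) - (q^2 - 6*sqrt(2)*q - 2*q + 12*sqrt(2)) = 2*q + 10*sqrt(2)*q - 12*sqrt(2) + 6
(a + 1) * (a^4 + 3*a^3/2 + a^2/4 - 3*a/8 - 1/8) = a^5 + 5*a^4/2 + 7*a^3/4 - a^2/8 - a/2 - 1/8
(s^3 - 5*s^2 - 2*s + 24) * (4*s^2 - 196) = 4*s^5 - 20*s^4 - 204*s^3 + 1076*s^2 + 392*s - 4704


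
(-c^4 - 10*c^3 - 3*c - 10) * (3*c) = -3*c^5 - 30*c^4 - 9*c^2 - 30*c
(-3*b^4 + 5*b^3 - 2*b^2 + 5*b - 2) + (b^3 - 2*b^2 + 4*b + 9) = -3*b^4 + 6*b^3 - 4*b^2 + 9*b + 7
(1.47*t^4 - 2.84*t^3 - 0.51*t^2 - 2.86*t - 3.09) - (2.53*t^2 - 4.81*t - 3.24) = 1.47*t^4 - 2.84*t^3 - 3.04*t^2 + 1.95*t + 0.15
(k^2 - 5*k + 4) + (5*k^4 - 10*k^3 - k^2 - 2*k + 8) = 5*k^4 - 10*k^3 - 7*k + 12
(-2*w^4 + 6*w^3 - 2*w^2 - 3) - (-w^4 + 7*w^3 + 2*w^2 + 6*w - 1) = -w^4 - w^3 - 4*w^2 - 6*w - 2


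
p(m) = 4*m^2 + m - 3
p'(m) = 8*m + 1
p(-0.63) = -2.04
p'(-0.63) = -4.04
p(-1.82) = 8.43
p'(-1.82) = -13.56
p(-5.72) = 122.15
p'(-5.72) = -44.76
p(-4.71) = 81.03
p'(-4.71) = -36.68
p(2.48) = 24.08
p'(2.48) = 20.84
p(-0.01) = -3.01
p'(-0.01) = 0.92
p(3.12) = 39.06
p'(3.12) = 25.96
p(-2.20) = 14.16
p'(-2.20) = -16.60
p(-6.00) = 135.00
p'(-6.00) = -47.00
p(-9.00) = 312.00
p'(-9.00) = -71.00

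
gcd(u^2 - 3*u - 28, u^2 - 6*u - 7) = u - 7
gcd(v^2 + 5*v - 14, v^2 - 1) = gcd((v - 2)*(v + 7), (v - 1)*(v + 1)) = 1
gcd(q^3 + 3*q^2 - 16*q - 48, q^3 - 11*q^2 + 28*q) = q - 4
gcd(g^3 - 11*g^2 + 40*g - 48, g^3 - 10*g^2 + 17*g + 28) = g - 4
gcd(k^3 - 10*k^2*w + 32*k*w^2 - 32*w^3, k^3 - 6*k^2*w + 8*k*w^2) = k^2 - 6*k*w + 8*w^2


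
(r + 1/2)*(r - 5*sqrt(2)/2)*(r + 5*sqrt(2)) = r^3 + r^2/2 + 5*sqrt(2)*r^2/2 - 25*r + 5*sqrt(2)*r/4 - 25/2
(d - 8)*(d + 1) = d^2 - 7*d - 8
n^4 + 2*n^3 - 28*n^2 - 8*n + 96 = (n - 4)*(n - 2)*(n + 2)*(n + 6)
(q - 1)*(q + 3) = q^2 + 2*q - 3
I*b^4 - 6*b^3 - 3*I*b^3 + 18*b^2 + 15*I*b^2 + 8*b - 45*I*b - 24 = (b - 3)*(b - I)*(b + 8*I)*(I*b + 1)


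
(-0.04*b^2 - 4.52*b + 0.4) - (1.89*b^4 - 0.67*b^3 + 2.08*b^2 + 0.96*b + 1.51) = -1.89*b^4 + 0.67*b^3 - 2.12*b^2 - 5.48*b - 1.11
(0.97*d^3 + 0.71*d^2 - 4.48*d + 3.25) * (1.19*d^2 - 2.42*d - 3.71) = 1.1543*d^5 - 1.5025*d^4 - 10.6481*d^3 + 12.075*d^2 + 8.7558*d - 12.0575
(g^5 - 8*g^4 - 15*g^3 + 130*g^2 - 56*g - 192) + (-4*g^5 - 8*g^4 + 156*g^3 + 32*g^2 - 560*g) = -3*g^5 - 16*g^4 + 141*g^3 + 162*g^2 - 616*g - 192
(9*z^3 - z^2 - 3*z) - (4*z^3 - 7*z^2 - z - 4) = 5*z^3 + 6*z^2 - 2*z + 4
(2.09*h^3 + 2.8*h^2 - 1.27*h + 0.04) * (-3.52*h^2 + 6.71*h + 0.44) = -7.3568*h^5 + 4.1679*h^4 + 24.178*h^3 - 7.4305*h^2 - 0.2904*h + 0.0176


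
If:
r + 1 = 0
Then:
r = -1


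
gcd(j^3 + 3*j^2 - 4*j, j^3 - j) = j^2 - j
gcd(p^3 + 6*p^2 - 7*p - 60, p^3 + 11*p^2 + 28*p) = p + 4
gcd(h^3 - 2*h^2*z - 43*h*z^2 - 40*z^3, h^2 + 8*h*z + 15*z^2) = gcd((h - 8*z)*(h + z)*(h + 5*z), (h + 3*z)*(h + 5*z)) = h + 5*z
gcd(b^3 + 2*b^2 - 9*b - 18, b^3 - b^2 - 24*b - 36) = b^2 + 5*b + 6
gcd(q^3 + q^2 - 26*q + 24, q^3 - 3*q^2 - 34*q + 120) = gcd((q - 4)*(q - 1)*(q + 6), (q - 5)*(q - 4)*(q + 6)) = q^2 + 2*q - 24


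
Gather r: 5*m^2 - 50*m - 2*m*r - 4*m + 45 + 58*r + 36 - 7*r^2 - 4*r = 5*m^2 - 54*m - 7*r^2 + r*(54 - 2*m) + 81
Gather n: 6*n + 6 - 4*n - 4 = 2*n + 2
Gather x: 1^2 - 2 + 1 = 0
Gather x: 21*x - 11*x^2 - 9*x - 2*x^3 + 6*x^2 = -2*x^3 - 5*x^2 + 12*x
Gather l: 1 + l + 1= l + 2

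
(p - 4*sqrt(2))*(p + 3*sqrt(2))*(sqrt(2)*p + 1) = sqrt(2)*p^3 - p^2 - 25*sqrt(2)*p - 24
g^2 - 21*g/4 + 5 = (g - 4)*(g - 5/4)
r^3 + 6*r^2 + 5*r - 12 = (r - 1)*(r + 3)*(r + 4)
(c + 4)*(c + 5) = c^2 + 9*c + 20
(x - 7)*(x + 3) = x^2 - 4*x - 21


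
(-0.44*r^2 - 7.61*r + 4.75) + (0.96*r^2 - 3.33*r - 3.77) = 0.52*r^2 - 10.94*r + 0.98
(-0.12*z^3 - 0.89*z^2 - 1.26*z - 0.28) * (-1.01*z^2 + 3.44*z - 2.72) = 0.1212*z^5 + 0.4861*z^4 - 1.4626*z^3 - 1.6308*z^2 + 2.464*z + 0.7616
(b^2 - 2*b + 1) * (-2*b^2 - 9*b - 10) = -2*b^4 - 5*b^3 + 6*b^2 + 11*b - 10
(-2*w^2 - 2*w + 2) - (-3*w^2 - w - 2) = w^2 - w + 4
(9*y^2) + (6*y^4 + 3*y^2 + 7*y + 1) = 6*y^4 + 12*y^2 + 7*y + 1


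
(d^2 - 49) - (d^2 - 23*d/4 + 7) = 23*d/4 - 56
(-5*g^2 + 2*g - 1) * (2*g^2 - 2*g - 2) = -10*g^4 + 14*g^3 + 4*g^2 - 2*g + 2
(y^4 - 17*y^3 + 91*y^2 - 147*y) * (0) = 0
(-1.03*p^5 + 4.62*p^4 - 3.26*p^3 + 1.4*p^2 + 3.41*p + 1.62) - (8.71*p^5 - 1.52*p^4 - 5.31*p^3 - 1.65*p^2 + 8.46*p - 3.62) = -9.74*p^5 + 6.14*p^4 + 2.05*p^3 + 3.05*p^2 - 5.05*p + 5.24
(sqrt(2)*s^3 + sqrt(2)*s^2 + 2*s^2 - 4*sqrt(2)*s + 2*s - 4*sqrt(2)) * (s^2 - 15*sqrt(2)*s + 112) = sqrt(2)*s^5 - 28*s^4 + sqrt(2)*s^4 - 28*s^3 + 78*sqrt(2)*s^3 + 78*sqrt(2)*s^2 + 344*s^2 - 448*sqrt(2)*s + 344*s - 448*sqrt(2)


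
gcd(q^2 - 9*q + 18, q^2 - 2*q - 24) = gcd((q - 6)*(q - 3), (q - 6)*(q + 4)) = q - 6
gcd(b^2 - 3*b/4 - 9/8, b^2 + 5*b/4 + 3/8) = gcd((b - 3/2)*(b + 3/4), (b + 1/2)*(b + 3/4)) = b + 3/4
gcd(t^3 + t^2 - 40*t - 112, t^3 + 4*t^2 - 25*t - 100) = t + 4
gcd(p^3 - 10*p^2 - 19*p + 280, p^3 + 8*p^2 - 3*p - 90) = p + 5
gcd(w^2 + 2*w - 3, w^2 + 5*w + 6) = w + 3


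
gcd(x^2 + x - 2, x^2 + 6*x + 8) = x + 2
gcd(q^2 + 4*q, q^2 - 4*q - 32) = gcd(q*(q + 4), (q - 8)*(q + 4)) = q + 4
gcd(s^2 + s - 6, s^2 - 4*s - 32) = 1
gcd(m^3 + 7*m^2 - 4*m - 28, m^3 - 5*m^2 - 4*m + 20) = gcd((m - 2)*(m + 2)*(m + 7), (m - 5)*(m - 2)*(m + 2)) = m^2 - 4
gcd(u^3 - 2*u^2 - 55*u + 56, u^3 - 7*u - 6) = 1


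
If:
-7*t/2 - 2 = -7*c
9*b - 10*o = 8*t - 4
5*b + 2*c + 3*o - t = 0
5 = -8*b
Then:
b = -5/8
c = -935/2688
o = 143/168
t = -1703/1344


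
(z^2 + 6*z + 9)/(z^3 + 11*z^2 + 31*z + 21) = (z + 3)/(z^2 + 8*z + 7)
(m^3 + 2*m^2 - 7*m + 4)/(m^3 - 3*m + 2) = (m + 4)/(m + 2)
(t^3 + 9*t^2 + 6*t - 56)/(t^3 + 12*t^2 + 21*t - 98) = (t + 4)/(t + 7)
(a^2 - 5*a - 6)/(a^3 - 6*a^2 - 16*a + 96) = (a + 1)/(a^2 - 16)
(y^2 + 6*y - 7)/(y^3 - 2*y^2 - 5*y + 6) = (y + 7)/(y^2 - y - 6)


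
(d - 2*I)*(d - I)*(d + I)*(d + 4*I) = d^4 + 2*I*d^3 + 9*d^2 + 2*I*d + 8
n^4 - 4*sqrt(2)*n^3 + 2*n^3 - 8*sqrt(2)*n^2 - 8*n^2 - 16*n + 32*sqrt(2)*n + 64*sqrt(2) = (n + 2)*(n - 4*sqrt(2))*(n - 2*sqrt(2))*(n + 2*sqrt(2))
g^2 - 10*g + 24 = (g - 6)*(g - 4)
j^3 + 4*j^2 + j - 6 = (j - 1)*(j + 2)*(j + 3)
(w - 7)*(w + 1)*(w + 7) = w^3 + w^2 - 49*w - 49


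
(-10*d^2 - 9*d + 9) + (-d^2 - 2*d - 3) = -11*d^2 - 11*d + 6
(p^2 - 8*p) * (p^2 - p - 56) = p^4 - 9*p^3 - 48*p^2 + 448*p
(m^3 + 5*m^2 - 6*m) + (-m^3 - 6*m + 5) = 5*m^2 - 12*m + 5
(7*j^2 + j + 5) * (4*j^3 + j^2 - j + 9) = 28*j^5 + 11*j^4 + 14*j^3 + 67*j^2 + 4*j + 45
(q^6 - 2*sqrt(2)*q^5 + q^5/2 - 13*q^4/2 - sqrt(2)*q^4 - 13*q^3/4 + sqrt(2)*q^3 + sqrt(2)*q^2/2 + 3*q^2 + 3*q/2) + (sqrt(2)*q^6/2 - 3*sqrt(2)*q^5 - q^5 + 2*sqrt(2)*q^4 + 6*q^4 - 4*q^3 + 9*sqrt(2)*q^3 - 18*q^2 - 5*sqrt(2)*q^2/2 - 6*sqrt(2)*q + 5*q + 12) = sqrt(2)*q^6/2 + q^6 - 5*sqrt(2)*q^5 - q^5/2 - q^4/2 + sqrt(2)*q^4 - 29*q^3/4 + 10*sqrt(2)*q^3 - 15*q^2 - 2*sqrt(2)*q^2 - 6*sqrt(2)*q + 13*q/2 + 12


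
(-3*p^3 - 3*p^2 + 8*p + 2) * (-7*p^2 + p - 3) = 21*p^5 + 18*p^4 - 50*p^3 + 3*p^2 - 22*p - 6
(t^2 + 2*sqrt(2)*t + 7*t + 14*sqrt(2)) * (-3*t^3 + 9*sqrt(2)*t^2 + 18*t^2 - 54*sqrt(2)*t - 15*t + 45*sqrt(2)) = -3*t^5 - 3*t^4 + 3*sqrt(2)*t^4 + 3*sqrt(2)*t^3 + 147*t^3 - 111*sqrt(2)*t^2 - 69*t^2 - 1332*t + 105*sqrt(2)*t + 1260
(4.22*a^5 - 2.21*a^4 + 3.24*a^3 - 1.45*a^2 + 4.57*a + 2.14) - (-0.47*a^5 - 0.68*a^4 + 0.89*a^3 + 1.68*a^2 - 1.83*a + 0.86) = 4.69*a^5 - 1.53*a^4 + 2.35*a^3 - 3.13*a^2 + 6.4*a + 1.28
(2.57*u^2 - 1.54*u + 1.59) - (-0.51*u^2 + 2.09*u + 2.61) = 3.08*u^2 - 3.63*u - 1.02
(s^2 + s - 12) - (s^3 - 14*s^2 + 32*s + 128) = -s^3 + 15*s^2 - 31*s - 140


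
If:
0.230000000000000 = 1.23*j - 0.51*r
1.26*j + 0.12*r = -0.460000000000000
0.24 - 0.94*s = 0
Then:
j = -0.26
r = -1.08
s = 0.26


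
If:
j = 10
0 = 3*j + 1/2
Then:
No Solution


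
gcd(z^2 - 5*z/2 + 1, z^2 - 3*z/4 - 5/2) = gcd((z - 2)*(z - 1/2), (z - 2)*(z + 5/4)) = z - 2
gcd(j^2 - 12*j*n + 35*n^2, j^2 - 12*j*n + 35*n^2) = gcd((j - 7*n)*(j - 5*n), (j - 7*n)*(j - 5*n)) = j^2 - 12*j*n + 35*n^2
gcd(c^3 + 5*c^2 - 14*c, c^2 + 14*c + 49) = c + 7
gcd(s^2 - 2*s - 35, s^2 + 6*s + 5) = s + 5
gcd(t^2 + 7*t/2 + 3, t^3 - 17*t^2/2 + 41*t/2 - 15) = 1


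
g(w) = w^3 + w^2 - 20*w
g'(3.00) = 13.00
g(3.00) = -24.00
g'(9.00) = 241.00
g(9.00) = 630.00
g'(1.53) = -9.92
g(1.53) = -24.68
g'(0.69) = -17.19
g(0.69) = -13.00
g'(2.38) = 1.75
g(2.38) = -28.45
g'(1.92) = -5.10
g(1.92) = -27.64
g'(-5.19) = 50.43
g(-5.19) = -9.06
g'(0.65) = -17.43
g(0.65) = -12.30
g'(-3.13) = 3.13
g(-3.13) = 41.73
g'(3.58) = 25.61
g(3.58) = -12.90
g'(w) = 3*w^2 + 2*w - 20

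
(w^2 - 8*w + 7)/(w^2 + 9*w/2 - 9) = 2*(w^2 - 8*w + 7)/(2*w^2 + 9*w - 18)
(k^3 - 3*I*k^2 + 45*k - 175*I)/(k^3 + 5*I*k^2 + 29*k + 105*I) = (k - 5*I)/(k + 3*I)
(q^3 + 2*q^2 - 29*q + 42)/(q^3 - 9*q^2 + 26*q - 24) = (q + 7)/(q - 4)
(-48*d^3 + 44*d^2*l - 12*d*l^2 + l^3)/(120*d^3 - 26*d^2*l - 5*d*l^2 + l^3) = (-2*d + l)/(5*d + l)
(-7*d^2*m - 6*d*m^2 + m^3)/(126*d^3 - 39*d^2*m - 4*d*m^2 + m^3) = m*(-d - m)/(18*d^2 - 3*d*m - m^2)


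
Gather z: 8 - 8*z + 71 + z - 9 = 70 - 7*z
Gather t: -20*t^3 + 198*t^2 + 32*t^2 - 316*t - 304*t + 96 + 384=-20*t^3 + 230*t^2 - 620*t + 480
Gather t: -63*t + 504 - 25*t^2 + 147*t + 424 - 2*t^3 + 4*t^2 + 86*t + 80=-2*t^3 - 21*t^2 + 170*t + 1008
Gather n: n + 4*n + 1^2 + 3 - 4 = 5*n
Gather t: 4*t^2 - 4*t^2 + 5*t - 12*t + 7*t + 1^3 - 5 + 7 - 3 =0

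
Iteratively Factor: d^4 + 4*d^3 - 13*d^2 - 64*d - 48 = (d + 4)*(d^3 - 13*d - 12) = (d + 1)*(d + 4)*(d^2 - d - 12) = (d - 4)*(d + 1)*(d + 4)*(d + 3)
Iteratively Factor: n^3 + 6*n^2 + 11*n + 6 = (n + 3)*(n^2 + 3*n + 2) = (n + 1)*(n + 3)*(n + 2)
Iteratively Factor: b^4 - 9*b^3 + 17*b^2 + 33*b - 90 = (b - 3)*(b^3 - 6*b^2 - b + 30) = (b - 3)^2*(b^2 - 3*b - 10) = (b - 5)*(b - 3)^2*(b + 2)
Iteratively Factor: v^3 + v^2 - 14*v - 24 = (v + 3)*(v^2 - 2*v - 8) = (v + 2)*(v + 3)*(v - 4)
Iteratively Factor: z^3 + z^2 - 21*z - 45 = (z + 3)*(z^2 - 2*z - 15) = (z - 5)*(z + 3)*(z + 3)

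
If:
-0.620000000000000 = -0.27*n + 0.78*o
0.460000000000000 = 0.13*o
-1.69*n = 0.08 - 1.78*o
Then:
No Solution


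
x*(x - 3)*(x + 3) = x^3 - 9*x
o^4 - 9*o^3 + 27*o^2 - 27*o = o*(o - 3)^3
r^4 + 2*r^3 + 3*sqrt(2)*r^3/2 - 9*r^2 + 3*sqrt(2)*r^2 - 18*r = r*(r + 2)*(r - 3*sqrt(2)/2)*(r + 3*sqrt(2))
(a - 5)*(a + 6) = a^2 + a - 30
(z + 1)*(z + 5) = z^2 + 6*z + 5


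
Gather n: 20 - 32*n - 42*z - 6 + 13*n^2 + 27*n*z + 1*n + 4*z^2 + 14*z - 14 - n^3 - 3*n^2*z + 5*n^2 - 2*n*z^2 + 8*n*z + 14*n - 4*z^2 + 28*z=-n^3 + n^2*(18 - 3*z) + n*(-2*z^2 + 35*z - 17)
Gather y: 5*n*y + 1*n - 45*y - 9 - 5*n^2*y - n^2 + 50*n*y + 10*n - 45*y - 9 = -n^2 + 11*n + y*(-5*n^2 + 55*n - 90) - 18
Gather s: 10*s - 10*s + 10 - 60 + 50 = 0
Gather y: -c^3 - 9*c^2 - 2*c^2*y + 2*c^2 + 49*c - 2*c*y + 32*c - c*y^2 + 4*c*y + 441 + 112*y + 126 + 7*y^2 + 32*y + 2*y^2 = -c^3 - 7*c^2 + 81*c + y^2*(9 - c) + y*(-2*c^2 + 2*c + 144) + 567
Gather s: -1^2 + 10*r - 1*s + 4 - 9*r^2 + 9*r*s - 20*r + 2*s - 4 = -9*r^2 - 10*r + s*(9*r + 1) - 1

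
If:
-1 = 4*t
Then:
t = -1/4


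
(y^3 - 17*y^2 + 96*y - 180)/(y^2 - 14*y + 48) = (y^2 - 11*y + 30)/(y - 8)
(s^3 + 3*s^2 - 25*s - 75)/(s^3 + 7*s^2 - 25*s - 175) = (s + 3)/(s + 7)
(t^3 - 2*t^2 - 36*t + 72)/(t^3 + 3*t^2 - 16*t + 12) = (t - 6)/(t - 1)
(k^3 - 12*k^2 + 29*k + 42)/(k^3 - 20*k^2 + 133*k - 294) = (k + 1)/(k - 7)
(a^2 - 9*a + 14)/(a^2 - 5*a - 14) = (a - 2)/(a + 2)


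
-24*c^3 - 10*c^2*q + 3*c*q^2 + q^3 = (-3*c + q)*(2*c + q)*(4*c + q)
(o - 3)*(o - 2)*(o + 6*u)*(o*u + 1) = o^4*u + 6*o^3*u^2 - 5*o^3*u + o^3 - 30*o^2*u^2 + 12*o^2*u - 5*o^2 + 36*o*u^2 - 30*o*u + 6*o + 36*u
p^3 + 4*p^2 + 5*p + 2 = (p + 1)^2*(p + 2)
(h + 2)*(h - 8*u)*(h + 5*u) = h^3 - 3*h^2*u + 2*h^2 - 40*h*u^2 - 6*h*u - 80*u^2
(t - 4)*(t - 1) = t^2 - 5*t + 4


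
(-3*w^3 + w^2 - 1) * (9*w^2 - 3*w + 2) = -27*w^5 + 18*w^4 - 9*w^3 - 7*w^2 + 3*w - 2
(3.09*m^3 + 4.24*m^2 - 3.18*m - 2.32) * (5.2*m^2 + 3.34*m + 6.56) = 16.068*m^5 + 32.3686*m^4 + 17.896*m^3 + 5.1292*m^2 - 28.6096*m - 15.2192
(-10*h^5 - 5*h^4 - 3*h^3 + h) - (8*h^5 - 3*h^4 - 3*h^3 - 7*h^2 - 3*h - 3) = -18*h^5 - 2*h^4 + 7*h^2 + 4*h + 3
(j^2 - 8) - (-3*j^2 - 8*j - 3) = 4*j^2 + 8*j - 5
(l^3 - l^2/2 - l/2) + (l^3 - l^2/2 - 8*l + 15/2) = 2*l^3 - l^2 - 17*l/2 + 15/2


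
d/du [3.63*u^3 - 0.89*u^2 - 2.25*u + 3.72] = 10.89*u^2 - 1.78*u - 2.25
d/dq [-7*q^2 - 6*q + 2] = -14*q - 6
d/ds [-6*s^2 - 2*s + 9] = -12*s - 2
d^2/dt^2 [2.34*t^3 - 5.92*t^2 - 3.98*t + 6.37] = 14.04*t - 11.84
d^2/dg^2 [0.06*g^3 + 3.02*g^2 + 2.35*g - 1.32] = 0.36*g + 6.04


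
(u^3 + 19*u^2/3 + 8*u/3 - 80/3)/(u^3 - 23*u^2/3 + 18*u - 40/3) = (u^2 + 8*u + 16)/(u^2 - 6*u + 8)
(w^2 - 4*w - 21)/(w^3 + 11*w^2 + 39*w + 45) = (w - 7)/(w^2 + 8*w + 15)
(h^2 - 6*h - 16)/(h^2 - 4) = (h - 8)/(h - 2)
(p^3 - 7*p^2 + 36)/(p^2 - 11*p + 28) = (p^3 - 7*p^2 + 36)/(p^2 - 11*p + 28)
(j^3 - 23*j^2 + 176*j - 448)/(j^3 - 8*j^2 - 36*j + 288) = (j^2 - 15*j + 56)/(j^2 - 36)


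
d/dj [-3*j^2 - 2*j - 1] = -6*j - 2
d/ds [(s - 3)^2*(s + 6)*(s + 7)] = 4*s^3 + 21*s^2 - 54*s - 135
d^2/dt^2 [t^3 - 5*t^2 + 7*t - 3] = 6*t - 10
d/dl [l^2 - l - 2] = 2*l - 1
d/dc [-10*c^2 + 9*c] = 9 - 20*c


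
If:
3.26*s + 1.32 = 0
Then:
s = -0.40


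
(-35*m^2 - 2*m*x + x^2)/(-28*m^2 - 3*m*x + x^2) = (5*m + x)/(4*m + x)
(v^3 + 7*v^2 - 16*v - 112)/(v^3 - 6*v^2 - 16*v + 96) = (v + 7)/(v - 6)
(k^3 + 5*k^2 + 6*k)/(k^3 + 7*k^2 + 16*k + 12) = k/(k + 2)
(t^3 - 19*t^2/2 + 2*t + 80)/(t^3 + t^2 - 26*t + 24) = (t^2 - 11*t/2 - 20)/(t^2 + 5*t - 6)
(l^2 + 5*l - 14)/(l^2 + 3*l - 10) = (l + 7)/(l + 5)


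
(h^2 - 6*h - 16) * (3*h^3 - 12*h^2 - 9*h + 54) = 3*h^5 - 30*h^4 + 15*h^3 + 300*h^2 - 180*h - 864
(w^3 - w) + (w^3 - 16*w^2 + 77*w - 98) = 2*w^3 - 16*w^2 + 76*w - 98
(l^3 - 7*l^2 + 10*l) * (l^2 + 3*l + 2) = l^5 - 4*l^4 - 9*l^3 + 16*l^2 + 20*l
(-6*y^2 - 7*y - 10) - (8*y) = -6*y^2 - 15*y - 10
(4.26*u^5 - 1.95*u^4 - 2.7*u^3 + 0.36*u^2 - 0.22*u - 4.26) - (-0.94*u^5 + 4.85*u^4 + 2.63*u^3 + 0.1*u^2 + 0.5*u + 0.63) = 5.2*u^5 - 6.8*u^4 - 5.33*u^3 + 0.26*u^2 - 0.72*u - 4.89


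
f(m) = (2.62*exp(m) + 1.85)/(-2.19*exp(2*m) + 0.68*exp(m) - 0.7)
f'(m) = (2.62*exp(m) + 1.85)*(4.38*exp(2*m) - 0.68*exp(m))/(-2.19*exp(2*m) + 0.68*exp(m) - 0.7)^2 + 2.62*exp(m)/(-2.19*exp(2*m) + 0.68*exp(m) - 0.7) = (5.7378*exp(2*m) + 8.103*exp(m) - 3.092)*exp(m)/(4.7961*exp(4*m) - 2.9784*exp(3*m) + 3.5284*exp(2*m) - 0.952*exp(m) + 0.49)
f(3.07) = -0.06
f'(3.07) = 0.06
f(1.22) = -0.46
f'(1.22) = 0.55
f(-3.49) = -2.83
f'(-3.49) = -0.19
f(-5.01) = -2.68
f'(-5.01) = -0.04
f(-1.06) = -3.79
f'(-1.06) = 0.26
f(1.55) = -0.31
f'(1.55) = 0.36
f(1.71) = -0.26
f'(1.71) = 0.29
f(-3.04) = -2.94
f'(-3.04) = -0.28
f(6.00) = 0.00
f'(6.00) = 0.00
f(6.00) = 0.00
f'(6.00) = 0.00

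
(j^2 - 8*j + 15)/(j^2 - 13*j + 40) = (j - 3)/(j - 8)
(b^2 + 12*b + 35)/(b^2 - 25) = (b + 7)/(b - 5)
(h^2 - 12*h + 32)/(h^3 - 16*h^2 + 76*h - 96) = (h - 4)/(h^2 - 8*h + 12)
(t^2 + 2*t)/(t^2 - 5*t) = (t + 2)/(t - 5)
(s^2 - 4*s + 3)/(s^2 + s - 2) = (s - 3)/(s + 2)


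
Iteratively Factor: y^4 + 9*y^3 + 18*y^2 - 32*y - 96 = (y - 2)*(y^3 + 11*y^2 + 40*y + 48) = (y - 2)*(y + 3)*(y^2 + 8*y + 16) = (y - 2)*(y + 3)*(y + 4)*(y + 4)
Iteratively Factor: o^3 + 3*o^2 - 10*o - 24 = (o - 3)*(o^2 + 6*o + 8) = (o - 3)*(o + 2)*(o + 4)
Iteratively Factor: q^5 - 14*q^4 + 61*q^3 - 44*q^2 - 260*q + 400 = (q - 4)*(q^4 - 10*q^3 + 21*q^2 + 40*q - 100) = (q - 4)*(q + 2)*(q^3 - 12*q^2 + 45*q - 50) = (q - 5)*(q - 4)*(q + 2)*(q^2 - 7*q + 10) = (q - 5)^2*(q - 4)*(q + 2)*(q - 2)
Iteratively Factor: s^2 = (s)*(s)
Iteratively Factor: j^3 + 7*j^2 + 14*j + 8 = (j + 2)*(j^2 + 5*j + 4) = (j + 2)*(j + 4)*(j + 1)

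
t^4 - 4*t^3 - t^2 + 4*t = t*(t - 4)*(t - 1)*(t + 1)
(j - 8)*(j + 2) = j^2 - 6*j - 16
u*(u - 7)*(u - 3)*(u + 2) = u^4 - 8*u^3 + u^2 + 42*u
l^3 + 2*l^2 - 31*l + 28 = (l - 4)*(l - 1)*(l + 7)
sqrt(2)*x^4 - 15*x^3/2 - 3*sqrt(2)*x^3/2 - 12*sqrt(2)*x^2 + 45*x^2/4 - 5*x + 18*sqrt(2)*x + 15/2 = (x - 3/2)*(x - 5*sqrt(2))*(x + sqrt(2))*(sqrt(2)*x + 1/2)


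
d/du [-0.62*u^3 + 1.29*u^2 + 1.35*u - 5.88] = -1.86*u^2 + 2.58*u + 1.35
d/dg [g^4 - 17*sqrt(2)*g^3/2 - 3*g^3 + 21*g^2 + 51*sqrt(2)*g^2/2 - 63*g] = 4*g^3 - 51*sqrt(2)*g^2/2 - 9*g^2 + 42*g + 51*sqrt(2)*g - 63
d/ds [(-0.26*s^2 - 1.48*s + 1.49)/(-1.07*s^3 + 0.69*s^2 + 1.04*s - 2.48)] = (-0.2782*s^4 - 3.1672*s^3 + 5.5337*s^2 - 0.7666*s + 2.1208)/(1.1449*s^6 - 1.4766*s^5 - 1.7495*s^4 + 6.7424*s^3 - 2.3408*s^2 - 5.1584*s + 6.1504)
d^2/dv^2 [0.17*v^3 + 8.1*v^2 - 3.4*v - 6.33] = 1.02*v + 16.2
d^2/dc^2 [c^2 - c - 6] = 2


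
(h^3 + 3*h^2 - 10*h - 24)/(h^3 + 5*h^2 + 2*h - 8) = (h - 3)/(h - 1)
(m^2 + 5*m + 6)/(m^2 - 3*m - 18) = (m + 2)/(m - 6)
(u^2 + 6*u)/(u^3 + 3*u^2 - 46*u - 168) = u/(u^2 - 3*u - 28)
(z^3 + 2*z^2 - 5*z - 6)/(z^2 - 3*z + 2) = (z^2 + 4*z + 3)/(z - 1)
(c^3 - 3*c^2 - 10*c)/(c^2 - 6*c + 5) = c*(c + 2)/(c - 1)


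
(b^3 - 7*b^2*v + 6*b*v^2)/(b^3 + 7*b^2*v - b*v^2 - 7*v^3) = b*(b - 6*v)/(b^2 + 8*b*v + 7*v^2)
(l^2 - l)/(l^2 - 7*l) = (l - 1)/(l - 7)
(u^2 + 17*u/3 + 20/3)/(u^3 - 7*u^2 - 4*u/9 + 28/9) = 3*(3*u^2 + 17*u + 20)/(9*u^3 - 63*u^2 - 4*u + 28)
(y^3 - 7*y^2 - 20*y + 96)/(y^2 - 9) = (y^2 - 4*y - 32)/(y + 3)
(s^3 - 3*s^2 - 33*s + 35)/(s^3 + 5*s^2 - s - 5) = (s - 7)/(s + 1)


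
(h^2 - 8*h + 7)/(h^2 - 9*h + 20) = (h^2 - 8*h + 7)/(h^2 - 9*h + 20)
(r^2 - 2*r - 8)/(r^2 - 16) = (r + 2)/(r + 4)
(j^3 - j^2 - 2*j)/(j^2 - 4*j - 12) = j*(-j^2 + j + 2)/(-j^2 + 4*j + 12)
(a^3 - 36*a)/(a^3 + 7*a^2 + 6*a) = (a - 6)/(a + 1)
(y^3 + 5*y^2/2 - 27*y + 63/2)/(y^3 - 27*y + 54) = (2*y^2 + 11*y - 21)/(2*(y^2 + 3*y - 18))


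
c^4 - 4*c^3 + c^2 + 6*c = c*(c - 3)*(c - 2)*(c + 1)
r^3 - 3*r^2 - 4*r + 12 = (r - 3)*(r - 2)*(r + 2)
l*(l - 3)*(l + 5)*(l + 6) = l^4 + 8*l^3 - 3*l^2 - 90*l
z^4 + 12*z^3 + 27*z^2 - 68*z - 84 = (z - 2)*(z + 1)*(z + 6)*(z + 7)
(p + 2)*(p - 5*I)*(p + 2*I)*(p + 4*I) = p^4 + 2*p^3 + I*p^3 + 22*p^2 + 2*I*p^2 + 44*p + 40*I*p + 80*I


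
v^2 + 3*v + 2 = (v + 1)*(v + 2)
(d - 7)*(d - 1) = d^2 - 8*d + 7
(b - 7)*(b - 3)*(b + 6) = b^3 - 4*b^2 - 39*b + 126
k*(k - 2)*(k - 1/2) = k^3 - 5*k^2/2 + k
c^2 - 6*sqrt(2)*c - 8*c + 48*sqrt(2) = (c - 8)*(c - 6*sqrt(2))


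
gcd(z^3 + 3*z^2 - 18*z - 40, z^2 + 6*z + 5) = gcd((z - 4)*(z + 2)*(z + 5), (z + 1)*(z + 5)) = z + 5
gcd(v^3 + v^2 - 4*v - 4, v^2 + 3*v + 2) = v^2 + 3*v + 2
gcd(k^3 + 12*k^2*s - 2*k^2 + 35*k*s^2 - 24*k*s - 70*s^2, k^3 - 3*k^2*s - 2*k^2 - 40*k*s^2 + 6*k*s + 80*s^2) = k^2 + 5*k*s - 2*k - 10*s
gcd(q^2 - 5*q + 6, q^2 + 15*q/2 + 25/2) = 1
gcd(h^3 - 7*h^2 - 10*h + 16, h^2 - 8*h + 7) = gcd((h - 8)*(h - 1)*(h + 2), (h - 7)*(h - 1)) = h - 1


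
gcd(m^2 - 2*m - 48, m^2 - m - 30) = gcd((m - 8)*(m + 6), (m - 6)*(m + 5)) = 1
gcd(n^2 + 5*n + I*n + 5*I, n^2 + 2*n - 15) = n + 5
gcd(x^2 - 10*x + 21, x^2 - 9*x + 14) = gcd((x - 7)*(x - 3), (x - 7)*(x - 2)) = x - 7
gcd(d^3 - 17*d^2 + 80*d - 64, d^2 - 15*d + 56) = d - 8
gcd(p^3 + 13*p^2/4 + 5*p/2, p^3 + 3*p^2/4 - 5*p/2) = p^2 + 2*p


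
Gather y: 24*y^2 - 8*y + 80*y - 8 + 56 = 24*y^2 + 72*y + 48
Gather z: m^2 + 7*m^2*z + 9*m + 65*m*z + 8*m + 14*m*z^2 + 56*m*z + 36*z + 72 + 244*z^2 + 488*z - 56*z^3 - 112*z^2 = m^2 + 17*m - 56*z^3 + z^2*(14*m + 132) + z*(7*m^2 + 121*m + 524) + 72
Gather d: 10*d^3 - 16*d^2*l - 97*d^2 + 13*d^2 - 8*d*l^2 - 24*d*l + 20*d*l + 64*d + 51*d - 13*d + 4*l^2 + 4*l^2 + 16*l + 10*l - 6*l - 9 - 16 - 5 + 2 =10*d^3 + d^2*(-16*l - 84) + d*(-8*l^2 - 4*l + 102) + 8*l^2 + 20*l - 28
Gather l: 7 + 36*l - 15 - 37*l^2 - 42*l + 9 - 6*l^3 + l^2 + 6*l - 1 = -6*l^3 - 36*l^2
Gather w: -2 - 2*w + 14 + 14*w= 12*w + 12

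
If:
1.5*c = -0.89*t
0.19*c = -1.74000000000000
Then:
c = -9.16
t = 15.43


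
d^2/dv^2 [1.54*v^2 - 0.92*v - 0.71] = 3.08000000000000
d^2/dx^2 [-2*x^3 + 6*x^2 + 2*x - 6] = 12 - 12*x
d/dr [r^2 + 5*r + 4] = 2*r + 5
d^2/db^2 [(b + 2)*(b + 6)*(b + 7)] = 6*b + 30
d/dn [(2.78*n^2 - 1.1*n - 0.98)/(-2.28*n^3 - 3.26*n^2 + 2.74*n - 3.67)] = (6.3384*n^4 - 5.016*n^3 - 2.672*n^2 - 26.7948*n + 6.7222)/(5.1984*n^6 + 14.8656*n^5 - 1.8668*n^4 - 1.1296*n^3 + 31.436*n^2 - 20.1116*n + 13.4689)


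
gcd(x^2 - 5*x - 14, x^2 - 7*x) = x - 7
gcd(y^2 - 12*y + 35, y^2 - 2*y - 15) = y - 5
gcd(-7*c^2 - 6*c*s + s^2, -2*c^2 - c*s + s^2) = c + s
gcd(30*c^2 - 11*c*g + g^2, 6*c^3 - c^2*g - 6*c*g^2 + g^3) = 6*c - g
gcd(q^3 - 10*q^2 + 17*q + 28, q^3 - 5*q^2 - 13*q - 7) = q^2 - 6*q - 7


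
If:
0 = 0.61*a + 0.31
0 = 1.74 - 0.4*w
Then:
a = -0.51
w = 4.35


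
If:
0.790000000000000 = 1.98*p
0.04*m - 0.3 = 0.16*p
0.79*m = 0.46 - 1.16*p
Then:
No Solution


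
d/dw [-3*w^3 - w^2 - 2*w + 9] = -9*w^2 - 2*w - 2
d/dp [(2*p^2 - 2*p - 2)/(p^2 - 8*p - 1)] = 14*(-p^2 - 1)/(p^4 - 16*p^3 + 62*p^2 + 16*p + 1)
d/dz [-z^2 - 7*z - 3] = -2*z - 7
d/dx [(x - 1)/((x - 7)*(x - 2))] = (-x^2 + 2*x + 5)/(x^4 - 18*x^3 + 109*x^2 - 252*x + 196)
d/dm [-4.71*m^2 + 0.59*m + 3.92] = 0.59 - 9.42*m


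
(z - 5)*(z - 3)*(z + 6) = z^3 - 2*z^2 - 33*z + 90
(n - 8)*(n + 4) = n^2 - 4*n - 32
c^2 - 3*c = c*(c - 3)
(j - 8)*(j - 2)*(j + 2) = j^3 - 8*j^2 - 4*j + 32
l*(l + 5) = l^2 + 5*l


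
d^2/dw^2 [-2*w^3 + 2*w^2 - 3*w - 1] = 4 - 12*w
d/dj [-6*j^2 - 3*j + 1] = -12*j - 3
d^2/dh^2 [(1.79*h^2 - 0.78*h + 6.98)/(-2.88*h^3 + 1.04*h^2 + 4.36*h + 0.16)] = (-29.693952*h^6 + 38.817792*h^5 - 843.616512*h^4 + 360.465344*h^3 + 486.6816*h^2 - 209.977728*h - 264.230976)/(23.887872*h^9 - 25.878528*h^8 - 99.145728*h^7 + 73.248256*h^6 + 152.971008*h^5 - 47.774592*h^4 - 87.013696*h^3 - 9.20448*h^2 - 0.334848*h - 0.004096)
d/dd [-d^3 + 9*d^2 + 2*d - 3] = -3*d^2 + 18*d + 2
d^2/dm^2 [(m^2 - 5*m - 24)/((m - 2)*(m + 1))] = 4*(-2*m^3 - 33*m^2 + 21*m - 29)/(m^6 - 3*m^5 - 3*m^4 + 11*m^3 + 6*m^2 - 12*m - 8)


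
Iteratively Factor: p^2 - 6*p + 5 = (p - 5)*(p - 1)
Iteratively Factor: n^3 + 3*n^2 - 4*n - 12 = (n + 2)*(n^2 + n - 6) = (n - 2)*(n + 2)*(n + 3)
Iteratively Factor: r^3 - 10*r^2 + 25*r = (r - 5)*(r^2 - 5*r) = (r - 5)^2*(r)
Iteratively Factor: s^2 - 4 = (s - 2)*(s + 2)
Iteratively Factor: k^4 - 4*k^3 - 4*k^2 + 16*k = (k - 4)*(k^3 - 4*k) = (k - 4)*(k - 2)*(k^2 + 2*k) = k*(k - 4)*(k - 2)*(k + 2)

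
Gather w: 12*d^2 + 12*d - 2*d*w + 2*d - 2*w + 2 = 12*d^2 + 14*d + w*(-2*d - 2) + 2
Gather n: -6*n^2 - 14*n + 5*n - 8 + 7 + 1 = -6*n^2 - 9*n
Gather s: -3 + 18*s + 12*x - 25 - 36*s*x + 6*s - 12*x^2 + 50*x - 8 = s*(24 - 36*x) - 12*x^2 + 62*x - 36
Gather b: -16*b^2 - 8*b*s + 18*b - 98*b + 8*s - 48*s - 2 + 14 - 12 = -16*b^2 + b*(-8*s - 80) - 40*s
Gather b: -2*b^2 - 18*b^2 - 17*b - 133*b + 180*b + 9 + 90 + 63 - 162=-20*b^2 + 30*b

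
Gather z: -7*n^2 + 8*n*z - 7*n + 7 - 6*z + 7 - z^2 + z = -7*n^2 - 7*n - z^2 + z*(8*n - 5) + 14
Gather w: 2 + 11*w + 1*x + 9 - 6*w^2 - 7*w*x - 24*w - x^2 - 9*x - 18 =-6*w^2 + w*(-7*x - 13) - x^2 - 8*x - 7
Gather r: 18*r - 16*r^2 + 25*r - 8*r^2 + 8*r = -24*r^2 + 51*r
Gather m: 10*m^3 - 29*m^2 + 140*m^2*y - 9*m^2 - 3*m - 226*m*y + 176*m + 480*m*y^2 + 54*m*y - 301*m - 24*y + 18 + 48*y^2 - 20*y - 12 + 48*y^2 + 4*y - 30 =10*m^3 + m^2*(140*y - 38) + m*(480*y^2 - 172*y - 128) + 96*y^2 - 40*y - 24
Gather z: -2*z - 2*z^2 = -2*z^2 - 2*z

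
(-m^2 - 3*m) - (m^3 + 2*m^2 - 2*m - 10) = -m^3 - 3*m^2 - m + 10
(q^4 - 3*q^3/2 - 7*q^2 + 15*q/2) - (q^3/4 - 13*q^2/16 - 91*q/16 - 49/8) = q^4 - 7*q^3/4 - 99*q^2/16 + 211*q/16 + 49/8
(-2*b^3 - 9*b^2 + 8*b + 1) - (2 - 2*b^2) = -2*b^3 - 7*b^2 + 8*b - 1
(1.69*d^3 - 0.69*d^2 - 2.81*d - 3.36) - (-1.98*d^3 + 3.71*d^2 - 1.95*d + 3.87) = 3.67*d^3 - 4.4*d^2 - 0.86*d - 7.23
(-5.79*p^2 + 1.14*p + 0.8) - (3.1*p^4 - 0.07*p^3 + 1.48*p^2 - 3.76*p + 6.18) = -3.1*p^4 + 0.07*p^3 - 7.27*p^2 + 4.9*p - 5.38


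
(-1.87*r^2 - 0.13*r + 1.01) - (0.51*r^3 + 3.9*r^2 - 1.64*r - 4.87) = -0.51*r^3 - 5.77*r^2 + 1.51*r + 5.88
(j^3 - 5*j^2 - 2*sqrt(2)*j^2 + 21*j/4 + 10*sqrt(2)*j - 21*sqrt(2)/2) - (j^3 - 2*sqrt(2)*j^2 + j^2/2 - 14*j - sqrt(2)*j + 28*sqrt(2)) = -11*j^2/2 + 11*sqrt(2)*j + 77*j/4 - 77*sqrt(2)/2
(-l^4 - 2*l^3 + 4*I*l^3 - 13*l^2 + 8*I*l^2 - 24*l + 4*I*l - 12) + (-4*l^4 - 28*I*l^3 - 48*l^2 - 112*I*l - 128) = -5*l^4 - 2*l^3 - 24*I*l^3 - 61*l^2 + 8*I*l^2 - 24*l - 108*I*l - 140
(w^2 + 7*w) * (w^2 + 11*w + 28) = w^4 + 18*w^3 + 105*w^2 + 196*w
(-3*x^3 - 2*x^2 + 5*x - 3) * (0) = 0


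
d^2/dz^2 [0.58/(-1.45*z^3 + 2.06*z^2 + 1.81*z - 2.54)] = ((5.046*z - 2.3896)*(1.45*z^3 - 2.06*z^2 - 1.81*z + 2.54) - 0.58*(-8.7*z^2 + 8.24*z + 3.62)*(-4.35*z^2 + 4.12*z + 1.81))/(1.45*z^3 - 2.06*z^2 - 1.81*z + 2.54)^3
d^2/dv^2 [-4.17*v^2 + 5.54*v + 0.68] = -8.34000000000000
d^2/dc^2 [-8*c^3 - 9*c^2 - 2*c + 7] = -48*c - 18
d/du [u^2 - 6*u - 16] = 2*u - 6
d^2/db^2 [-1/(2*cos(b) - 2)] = (cos(b) + 2)/(2*(cos(b) - 1)^2)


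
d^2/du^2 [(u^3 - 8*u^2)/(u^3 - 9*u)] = 2*(-8*u^3 + 27*u^2 - 216*u + 81)/(u^6 - 27*u^4 + 243*u^2 - 729)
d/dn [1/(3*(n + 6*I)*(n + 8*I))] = 2*(-n - 7*I)/(3*(n^4 + 28*I*n^3 - 292*n^2 - 1344*I*n + 2304))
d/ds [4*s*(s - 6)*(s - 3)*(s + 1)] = 16*s^3 - 96*s^2 + 72*s + 72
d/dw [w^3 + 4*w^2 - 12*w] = 3*w^2 + 8*w - 12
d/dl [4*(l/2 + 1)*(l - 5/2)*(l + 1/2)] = 6*l^2 - 21/2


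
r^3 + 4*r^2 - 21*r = r*(r - 3)*(r + 7)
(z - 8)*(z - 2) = z^2 - 10*z + 16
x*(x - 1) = x^2 - x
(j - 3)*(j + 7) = j^2 + 4*j - 21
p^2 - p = p*(p - 1)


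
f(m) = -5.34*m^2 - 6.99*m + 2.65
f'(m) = -10.68*m - 6.99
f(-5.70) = -131.00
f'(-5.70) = 53.89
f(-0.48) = 4.77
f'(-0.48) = -1.86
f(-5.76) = -134.26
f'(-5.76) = 54.53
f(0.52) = -2.43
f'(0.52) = -12.54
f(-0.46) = 4.74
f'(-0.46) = -2.08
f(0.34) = -0.34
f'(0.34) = -10.62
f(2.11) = -35.87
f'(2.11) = -29.52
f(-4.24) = -63.71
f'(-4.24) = 38.29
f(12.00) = -850.19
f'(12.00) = -135.15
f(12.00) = -850.19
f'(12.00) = -135.15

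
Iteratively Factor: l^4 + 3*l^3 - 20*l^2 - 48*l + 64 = (l + 4)*(l^3 - l^2 - 16*l + 16) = (l - 1)*(l + 4)*(l^2 - 16) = (l - 1)*(l + 4)^2*(l - 4)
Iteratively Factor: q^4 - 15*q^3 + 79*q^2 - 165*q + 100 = (q - 1)*(q^3 - 14*q^2 + 65*q - 100) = (q - 5)*(q - 1)*(q^2 - 9*q + 20) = (q - 5)*(q - 4)*(q - 1)*(q - 5)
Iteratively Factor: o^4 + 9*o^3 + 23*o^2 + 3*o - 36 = (o + 3)*(o^3 + 6*o^2 + 5*o - 12) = (o + 3)^2*(o^2 + 3*o - 4) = (o - 1)*(o + 3)^2*(o + 4)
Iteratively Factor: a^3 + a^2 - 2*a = (a + 2)*(a^2 - a) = a*(a + 2)*(a - 1)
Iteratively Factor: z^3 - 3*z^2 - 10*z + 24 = (z - 2)*(z^2 - z - 12) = (z - 4)*(z - 2)*(z + 3)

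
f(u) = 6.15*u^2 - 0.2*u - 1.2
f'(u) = 12.3*u - 0.2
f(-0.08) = -1.14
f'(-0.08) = -1.18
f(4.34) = 113.77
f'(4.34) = 53.18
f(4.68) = 132.56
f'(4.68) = 57.36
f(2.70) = 43.09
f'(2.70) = 33.01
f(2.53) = 37.66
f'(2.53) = 30.92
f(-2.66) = 42.85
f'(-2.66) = -32.92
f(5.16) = 161.52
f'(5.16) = 63.27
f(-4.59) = 129.29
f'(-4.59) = -56.66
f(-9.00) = 498.75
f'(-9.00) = -110.90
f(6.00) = 219.00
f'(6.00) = 73.60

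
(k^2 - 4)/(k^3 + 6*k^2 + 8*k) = (k - 2)/(k*(k + 4))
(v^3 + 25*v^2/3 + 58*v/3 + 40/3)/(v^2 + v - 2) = (3*v^2 + 19*v + 20)/(3*(v - 1))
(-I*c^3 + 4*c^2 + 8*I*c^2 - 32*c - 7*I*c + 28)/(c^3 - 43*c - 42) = (-I*c^2 + c*(4 + I) - 4)/(c^2 + 7*c + 6)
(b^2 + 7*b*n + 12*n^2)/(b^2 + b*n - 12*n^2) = (b + 3*n)/(b - 3*n)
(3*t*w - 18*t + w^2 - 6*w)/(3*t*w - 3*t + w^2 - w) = (w - 6)/(w - 1)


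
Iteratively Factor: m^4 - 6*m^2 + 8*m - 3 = (m - 1)*(m^3 + m^2 - 5*m + 3) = (m - 1)^2*(m^2 + 2*m - 3) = (m - 1)^3*(m + 3)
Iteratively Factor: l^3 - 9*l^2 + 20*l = (l - 4)*(l^2 - 5*l) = l*(l - 4)*(l - 5)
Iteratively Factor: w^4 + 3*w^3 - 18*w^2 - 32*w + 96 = (w + 4)*(w^3 - w^2 - 14*w + 24) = (w - 2)*(w + 4)*(w^2 + w - 12) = (w - 2)*(w + 4)^2*(w - 3)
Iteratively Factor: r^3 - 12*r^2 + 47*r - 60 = (r - 5)*(r^2 - 7*r + 12) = (r - 5)*(r - 4)*(r - 3)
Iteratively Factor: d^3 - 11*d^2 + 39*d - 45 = (d - 3)*(d^2 - 8*d + 15) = (d - 3)^2*(d - 5)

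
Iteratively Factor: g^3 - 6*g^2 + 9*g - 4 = (g - 1)*(g^2 - 5*g + 4) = (g - 4)*(g - 1)*(g - 1)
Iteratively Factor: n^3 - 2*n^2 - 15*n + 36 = (n + 4)*(n^2 - 6*n + 9) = (n - 3)*(n + 4)*(n - 3)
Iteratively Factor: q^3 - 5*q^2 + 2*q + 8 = (q - 4)*(q^2 - q - 2) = (q - 4)*(q - 2)*(q + 1)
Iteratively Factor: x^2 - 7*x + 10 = (x - 2)*(x - 5)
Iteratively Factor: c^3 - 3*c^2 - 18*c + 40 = (c - 5)*(c^2 + 2*c - 8) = (c - 5)*(c - 2)*(c + 4)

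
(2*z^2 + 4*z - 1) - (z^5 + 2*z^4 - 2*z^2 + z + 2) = -z^5 - 2*z^4 + 4*z^2 + 3*z - 3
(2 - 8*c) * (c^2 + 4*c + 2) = -8*c^3 - 30*c^2 - 8*c + 4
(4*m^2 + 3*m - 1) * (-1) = -4*m^2 - 3*m + 1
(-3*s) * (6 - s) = 3*s^2 - 18*s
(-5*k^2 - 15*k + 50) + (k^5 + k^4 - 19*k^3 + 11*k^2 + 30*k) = k^5 + k^4 - 19*k^3 + 6*k^2 + 15*k + 50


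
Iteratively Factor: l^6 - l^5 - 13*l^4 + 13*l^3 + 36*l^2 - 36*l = (l - 2)*(l^5 + l^4 - 11*l^3 - 9*l^2 + 18*l) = l*(l - 2)*(l^4 + l^3 - 11*l^2 - 9*l + 18) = l*(l - 3)*(l - 2)*(l^3 + 4*l^2 + l - 6) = l*(l - 3)*(l - 2)*(l + 3)*(l^2 + l - 2) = l*(l - 3)*(l - 2)*(l - 1)*(l + 3)*(l + 2)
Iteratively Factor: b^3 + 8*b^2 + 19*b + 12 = (b + 3)*(b^2 + 5*b + 4) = (b + 3)*(b + 4)*(b + 1)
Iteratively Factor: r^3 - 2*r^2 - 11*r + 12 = (r - 4)*(r^2 + 2*r - 3) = (r - 4)*(r + 3)*(r - 1)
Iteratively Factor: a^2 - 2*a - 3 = (a + 1)*(a - 3)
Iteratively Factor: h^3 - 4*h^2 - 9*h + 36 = (h + 3)*(h^2 - 7*h + 12) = (h - 4)*(h + 3)*(h - 3)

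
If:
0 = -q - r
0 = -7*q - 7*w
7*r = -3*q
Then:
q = 0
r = 0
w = 0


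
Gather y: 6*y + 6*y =12*y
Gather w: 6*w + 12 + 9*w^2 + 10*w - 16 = 9*w^2 + 16*w - 4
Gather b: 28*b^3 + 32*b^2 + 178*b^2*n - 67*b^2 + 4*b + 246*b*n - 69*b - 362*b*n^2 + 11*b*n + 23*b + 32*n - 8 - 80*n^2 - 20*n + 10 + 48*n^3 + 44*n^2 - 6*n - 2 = 28*b^3 + b^2*(178*n - 35) + b*(-362*n^2 + 257*n - 42) + 48*n^3 - 36*n^2 + 6*n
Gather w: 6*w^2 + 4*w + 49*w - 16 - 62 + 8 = 6*w^2 + 53*w - 70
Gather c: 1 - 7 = -6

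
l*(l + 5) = l^2 + 5*l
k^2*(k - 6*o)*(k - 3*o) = k^4 - 9*k^3*o + 18*k^2*o^2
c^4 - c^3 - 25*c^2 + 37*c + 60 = (c - 4)*(c - 3)*(c + 1)*(c + 5)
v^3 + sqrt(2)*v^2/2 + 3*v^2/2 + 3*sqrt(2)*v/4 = v*(v + 3/2)*(v + sqrt(2)/2)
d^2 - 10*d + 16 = (d - 8)*(d - 2)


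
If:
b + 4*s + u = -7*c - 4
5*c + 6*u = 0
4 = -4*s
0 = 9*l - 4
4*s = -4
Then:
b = 37*u/5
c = -6*u/5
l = 4/9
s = -1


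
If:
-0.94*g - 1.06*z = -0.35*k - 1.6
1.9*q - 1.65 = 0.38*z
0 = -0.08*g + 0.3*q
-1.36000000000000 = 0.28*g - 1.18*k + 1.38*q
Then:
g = 3.06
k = 2.83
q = 0.82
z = -0.27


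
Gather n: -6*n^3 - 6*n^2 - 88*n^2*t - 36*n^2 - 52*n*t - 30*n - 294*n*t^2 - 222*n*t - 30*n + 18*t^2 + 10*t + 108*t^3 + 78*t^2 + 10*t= -6*n^3 + n^2*(-88*t - 42) + n*(-294*t^2 - 274*t - 60) + 108*t^3 + 96*t^2 + 20*t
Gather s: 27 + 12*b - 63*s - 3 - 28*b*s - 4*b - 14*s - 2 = 8*b + s*(-28*b - 77) + 22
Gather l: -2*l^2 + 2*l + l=-2*l^2 + 3*l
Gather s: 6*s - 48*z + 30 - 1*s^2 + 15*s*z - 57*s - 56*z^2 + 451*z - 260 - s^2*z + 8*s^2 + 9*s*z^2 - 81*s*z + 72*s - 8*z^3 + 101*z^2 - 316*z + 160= s^2*(7 - z) + s*(9*z^2 - 66*z + 21) - 8*z^3 + 45*z^2 + 87*z - 70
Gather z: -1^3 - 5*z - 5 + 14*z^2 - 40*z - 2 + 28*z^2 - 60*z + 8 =42*z^2 - 105*z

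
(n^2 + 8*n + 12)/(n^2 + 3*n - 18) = (n + 2)/(n - 3)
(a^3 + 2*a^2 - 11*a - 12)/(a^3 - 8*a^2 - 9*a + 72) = (a^2 + 5*a + 4)/(a^2 - 5*a - 24)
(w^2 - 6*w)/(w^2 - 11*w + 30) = w/(w - 5)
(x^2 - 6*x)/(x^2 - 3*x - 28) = x*(6 - x)/(-x^2 + 3*x + 28)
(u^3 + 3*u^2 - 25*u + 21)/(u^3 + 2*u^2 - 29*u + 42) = (u - 1)/(u - 2)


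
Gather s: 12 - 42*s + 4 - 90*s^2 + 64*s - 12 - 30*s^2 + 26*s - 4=-120*s^2 + 48*s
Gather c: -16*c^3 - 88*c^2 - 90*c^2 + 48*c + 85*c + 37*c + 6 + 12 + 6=-16*c^3 - 178*c^2 + 170*c + 24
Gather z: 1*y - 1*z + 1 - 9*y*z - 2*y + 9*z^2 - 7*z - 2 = -y + 9*z^2 + z*(-9*y - 8) - 1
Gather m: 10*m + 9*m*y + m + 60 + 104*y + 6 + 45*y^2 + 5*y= m*(9*y + 11) + 45*y^2 + 109*y + 66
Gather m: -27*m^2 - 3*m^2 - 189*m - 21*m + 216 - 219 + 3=-30*m^2 - 210*m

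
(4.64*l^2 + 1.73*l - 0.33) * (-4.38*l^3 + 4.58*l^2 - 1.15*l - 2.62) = -20.3232*l^5 + 13.6738*l^4 + 4.0328*l^3 - 15.6577*l^2 - 4.1531*l + 0.8646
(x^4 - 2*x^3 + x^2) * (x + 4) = x^5 + 2*x^4 - 7*x^3 + 4*x^2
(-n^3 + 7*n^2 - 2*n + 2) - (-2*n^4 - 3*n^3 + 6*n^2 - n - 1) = 2*n^4 + 2*n^3 + n^2 - n + 3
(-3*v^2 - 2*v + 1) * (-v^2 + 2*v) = 3*v^4 - 4*v^3 - 5*v^2 + 2*v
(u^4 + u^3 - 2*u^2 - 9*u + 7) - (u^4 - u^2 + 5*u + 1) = u^3 - u^2 - 14*u + 6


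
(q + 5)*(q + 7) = q^2 + 12*q + 35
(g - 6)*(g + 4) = g^2 - 2*g - 24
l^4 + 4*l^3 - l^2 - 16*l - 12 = (l - 2)*(l + 1)*(l + 2)*(l + 3)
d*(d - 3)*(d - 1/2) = d^3 - 7*d^2/2 + 3*d/2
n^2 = n^2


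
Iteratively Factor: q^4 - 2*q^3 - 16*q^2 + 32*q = (q - 4)*(q^3 + 2*q^2 - 8*q) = (q - 4)*(q - 2)*(q^2 + 4*q) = q*(q - 4)*(q - 2)*(q + 4)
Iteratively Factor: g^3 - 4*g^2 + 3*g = (g - 1)*(g^2 - 3*g) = (g - 3)*(g - 1)*(g)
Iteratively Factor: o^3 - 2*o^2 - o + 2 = (o - 1)*(o^2 - o - 2) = (o - 2)*(o - 1)*(o + 1)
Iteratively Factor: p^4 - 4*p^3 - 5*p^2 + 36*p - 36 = (p - 2)*(p^3 - 2*p^2 - 9*p + 18) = (p - 2)^2*(p^2 - 9) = (p - 2)^2*(p + 3)*(p - 3)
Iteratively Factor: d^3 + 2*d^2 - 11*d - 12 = (d - 3)*(d^2 + 5*d + 4) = (d - 3)*(d + 4)*(d + 1)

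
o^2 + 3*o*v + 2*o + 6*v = (o + 2)*(o + 3*v)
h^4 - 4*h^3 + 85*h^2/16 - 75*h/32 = h*(h - 3/2)*(h - 5/4)^2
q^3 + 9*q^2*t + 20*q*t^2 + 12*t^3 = (q + t)*(q + 2*t)*(q + 6*t)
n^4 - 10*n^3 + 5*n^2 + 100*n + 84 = (n - 7)*(n - 6)*(n + 1)*(n + 2)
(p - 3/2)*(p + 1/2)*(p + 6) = p^3 + 5*p^2 - 27*p/4 - 9/2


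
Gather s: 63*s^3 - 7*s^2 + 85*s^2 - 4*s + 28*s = 63*s^3 + 78*s^2 + 24*s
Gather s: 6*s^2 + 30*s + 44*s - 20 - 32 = 6*s^2 + 74*s - 52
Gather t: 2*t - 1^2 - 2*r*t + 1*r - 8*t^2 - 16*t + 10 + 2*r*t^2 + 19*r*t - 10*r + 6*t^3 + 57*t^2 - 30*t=-9*r + 6*t^3 + t^2*(2*r + 49) + t*(17*r - 44) + 9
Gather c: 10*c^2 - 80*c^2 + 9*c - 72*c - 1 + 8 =-70*c^2 - 63*c + 7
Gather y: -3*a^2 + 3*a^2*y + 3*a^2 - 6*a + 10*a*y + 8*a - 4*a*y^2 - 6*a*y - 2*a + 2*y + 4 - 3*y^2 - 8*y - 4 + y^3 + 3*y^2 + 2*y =-4*a*y^2 + y^3 + y*(3*a^2 + 4*a - 4)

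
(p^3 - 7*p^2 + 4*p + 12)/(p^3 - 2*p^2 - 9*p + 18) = (p^2 - 5*p - 6)/(p^2 - 9)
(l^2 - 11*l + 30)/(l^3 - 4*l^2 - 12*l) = (l - 5)/(l*(l + 2))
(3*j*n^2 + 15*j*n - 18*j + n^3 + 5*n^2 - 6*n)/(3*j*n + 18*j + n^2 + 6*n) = n - 1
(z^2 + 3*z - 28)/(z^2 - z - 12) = (z + 7)/(z + 3)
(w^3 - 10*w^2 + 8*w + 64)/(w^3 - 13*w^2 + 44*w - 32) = (w + 2)/(w - 1)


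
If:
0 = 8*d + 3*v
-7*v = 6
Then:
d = 9/28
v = -6/7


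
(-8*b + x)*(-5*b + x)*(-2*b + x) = -80*b^3 + 66*b^2*x - 15*b*x^2 + x^3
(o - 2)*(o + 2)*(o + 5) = o^3 + 5*o^2 - 4*o - 20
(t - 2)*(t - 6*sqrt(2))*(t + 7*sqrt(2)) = t^3 - 2*t^2 + sqrt(2)*t^2 - 84*t - 2*sqrt(2)*t + 168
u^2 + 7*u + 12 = (u + 3)*(u + 4)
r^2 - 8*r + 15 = (r - 5)*(r - 3)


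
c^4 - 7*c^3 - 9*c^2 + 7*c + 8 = (c - 8)*(c - 1)*(c + 1)^2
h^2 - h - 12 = (h - 4)*(h + 3)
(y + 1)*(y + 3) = y^2 + 4*y + 3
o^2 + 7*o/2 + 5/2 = (o + 1)*(o + 5/2)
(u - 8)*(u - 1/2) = u^2 - 17*u/2 + 4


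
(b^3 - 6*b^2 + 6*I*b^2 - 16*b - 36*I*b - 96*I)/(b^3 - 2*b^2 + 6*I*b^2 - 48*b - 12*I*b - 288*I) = (b + 2)/(b + 6)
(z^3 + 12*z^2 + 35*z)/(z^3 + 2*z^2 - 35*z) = (z + 5)/(z - 5)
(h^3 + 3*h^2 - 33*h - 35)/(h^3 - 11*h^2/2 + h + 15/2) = 2*(h + 7)/(2*h - 3)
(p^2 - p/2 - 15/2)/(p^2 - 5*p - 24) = (-2*p^2 + p + 15)/(2*(-p^2 + 5*p + 24))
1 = 1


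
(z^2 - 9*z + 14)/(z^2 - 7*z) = (z - 2)/z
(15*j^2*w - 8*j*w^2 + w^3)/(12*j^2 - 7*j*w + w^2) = w*(-5*j + w)/(-4*j + w)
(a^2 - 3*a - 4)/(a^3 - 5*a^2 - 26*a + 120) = (a + 1)/(a^2 - a - 30)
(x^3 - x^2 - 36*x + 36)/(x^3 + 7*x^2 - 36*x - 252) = (x - 1)/(x + 7)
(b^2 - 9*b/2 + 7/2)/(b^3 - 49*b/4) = 2*(b - 1)/(b*(2*b + 7))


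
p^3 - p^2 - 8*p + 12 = (p - 2)^2*(p + 3)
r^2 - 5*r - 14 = (r - 7)*(r + 2)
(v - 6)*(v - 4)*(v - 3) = v^3 - 13*v^2 + 54*v - 72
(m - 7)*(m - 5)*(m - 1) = m^3 - 13*m^2 + 47*m - 35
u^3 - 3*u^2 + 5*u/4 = u*(u - 5/2)*(u - 1/2)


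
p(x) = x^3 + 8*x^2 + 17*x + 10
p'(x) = 3*x^2 + 16*x + 17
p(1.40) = 52.22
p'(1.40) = 45.28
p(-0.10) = 8.38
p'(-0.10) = 15.43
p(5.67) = 545.87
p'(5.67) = 204.17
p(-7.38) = -81.69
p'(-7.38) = 62.31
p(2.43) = 112.90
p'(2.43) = 73.59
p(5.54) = 519.74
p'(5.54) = 197.71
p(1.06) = 38.20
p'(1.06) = 37.33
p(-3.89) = 6.06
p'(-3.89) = 0.16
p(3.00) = 160.00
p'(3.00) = 92.00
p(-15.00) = -1820.00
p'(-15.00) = 452.00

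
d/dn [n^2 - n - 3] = 2*n - 1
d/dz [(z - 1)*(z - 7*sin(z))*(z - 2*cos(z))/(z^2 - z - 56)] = (-(z - 1)*(z - 7*sin(z))*(z - 2*cos(z))*(2*z - 1) + (-z^2 + z + 56)*((1 - z)*(z - 7*sin(z))*(2*sin(z) + 1) + (z - 1)*(z - 2*cos(z))*(7*cos(z) - 1) - (z - 7*sin(z))*(z - 2*cos(z))))/(-z^2 + z + 56)^2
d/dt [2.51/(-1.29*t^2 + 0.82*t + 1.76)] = (6.4758*t - 2.0582)/(-1.29*t^2 + 0.82*t + 1.76)^2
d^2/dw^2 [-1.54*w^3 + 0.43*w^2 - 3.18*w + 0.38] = 0.86 - 9.24*w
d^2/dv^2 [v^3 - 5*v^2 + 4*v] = 6*v - 10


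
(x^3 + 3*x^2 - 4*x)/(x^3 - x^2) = (x + 4)/x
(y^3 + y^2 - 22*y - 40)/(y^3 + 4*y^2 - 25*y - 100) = (y + 2)/(y + 5)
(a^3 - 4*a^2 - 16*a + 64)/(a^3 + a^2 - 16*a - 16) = (a - 4)/(a + 1)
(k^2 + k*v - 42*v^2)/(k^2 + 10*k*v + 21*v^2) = (k - 6*v)/(k + 3*v)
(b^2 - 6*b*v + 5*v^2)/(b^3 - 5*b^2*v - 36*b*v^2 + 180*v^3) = (-b + v)/(-b^2 + 36*v^2)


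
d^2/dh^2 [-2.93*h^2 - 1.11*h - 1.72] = -5.86000000000000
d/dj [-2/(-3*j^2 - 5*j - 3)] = 2*(-6*j - 5)/(3*j^2 + 5*j + 3)^2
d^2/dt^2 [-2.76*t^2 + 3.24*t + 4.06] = -5.52000000000000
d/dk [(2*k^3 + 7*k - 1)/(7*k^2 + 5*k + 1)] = (14*k^4 + 20*k^3 - 43*k^2 + 14*k + 12)/(49*k^4 + 70*k^3 + 39*k^2 + 10*k + 1)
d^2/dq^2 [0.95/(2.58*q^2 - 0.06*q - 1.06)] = (12.64716*q^2 - 0.29412*q - 0.95*(5.16*q - 0.06)*(10.32*q - 0.12) - 5.19612)/(-2.58*q^2 + 0.06*q + 1.06)^3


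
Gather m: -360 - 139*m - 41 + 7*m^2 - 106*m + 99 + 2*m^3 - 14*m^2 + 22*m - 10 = 2*m^3 - 7*m^2 - 223*m - 312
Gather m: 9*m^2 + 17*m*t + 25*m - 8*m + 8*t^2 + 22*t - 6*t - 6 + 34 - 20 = 9*m^2 + m*(17*t + 17) + 8*t^2 + 16*t + 8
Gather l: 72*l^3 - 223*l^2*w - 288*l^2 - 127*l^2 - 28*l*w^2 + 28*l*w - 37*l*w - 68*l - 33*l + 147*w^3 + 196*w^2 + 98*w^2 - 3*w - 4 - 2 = 72*l^3 + l^2*(-223*w - 415) + l*(-28*w^2 - 9*w - 101) + 147*w^3 + 294*w^2 - 3*w - 6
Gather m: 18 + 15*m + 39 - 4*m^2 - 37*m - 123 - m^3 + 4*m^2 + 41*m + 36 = -m^3 + 19*m - 30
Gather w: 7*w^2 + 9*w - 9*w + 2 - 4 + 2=7*w^2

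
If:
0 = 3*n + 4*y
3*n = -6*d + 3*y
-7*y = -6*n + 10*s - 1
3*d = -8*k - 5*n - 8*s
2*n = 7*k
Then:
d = 196/3825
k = -64/3825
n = -224/3825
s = 29/850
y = 56/1275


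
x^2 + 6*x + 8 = (x + 2)*(x + 4)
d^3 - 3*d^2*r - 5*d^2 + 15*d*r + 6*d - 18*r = (d - 3)*(d - 2)*(d - 3*r)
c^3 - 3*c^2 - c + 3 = (c - 3)*(c - 1)*(c + 1)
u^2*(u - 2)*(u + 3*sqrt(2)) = u^4 - 2*u^3 + 3*sqrt(2)*u^3 - 6*sqrt(2)*u^2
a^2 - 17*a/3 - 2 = (a - 6)*(a + 1/3)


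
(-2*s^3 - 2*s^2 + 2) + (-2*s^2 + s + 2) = -2*s^3 - 4*s^2 + s + 4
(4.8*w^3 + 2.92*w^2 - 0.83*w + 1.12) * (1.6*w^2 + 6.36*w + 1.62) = 7.68*w^5 + 35.2*w^4 + 25.0192*w^3 + 1.2436*w^2 + 5.7786*w + 1.8144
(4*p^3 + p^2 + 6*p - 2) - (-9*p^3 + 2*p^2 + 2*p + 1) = 13*p^3 - p^2 + 4*p - 3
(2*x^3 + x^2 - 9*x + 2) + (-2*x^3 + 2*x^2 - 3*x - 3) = 3*x^2 - 12*x - 1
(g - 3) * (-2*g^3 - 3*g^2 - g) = -2*g^4 + 3*g^3 + 8*g^2 + 3*g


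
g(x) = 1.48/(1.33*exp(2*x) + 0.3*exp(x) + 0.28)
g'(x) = 1.48*(-2.66*exp(2*x) - 0.3*exp(x))/(1.33*exp(2*x) + 0.3*exp(x) + 0.28)^2 = (-3.9368*exp(x) - 0.444)*exp(x)/(1.33*exp(2*x) + 0.3*exp(x) + 0.28)^2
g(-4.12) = 5.19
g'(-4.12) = -0.10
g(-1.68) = 3.87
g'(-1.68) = -1.50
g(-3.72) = 5.14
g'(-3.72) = -0.16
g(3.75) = 0.00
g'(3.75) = -0.00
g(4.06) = 0.00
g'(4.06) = -0.00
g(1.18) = 0.10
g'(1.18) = -0.18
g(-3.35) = 5.07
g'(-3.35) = -0.24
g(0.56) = 0.30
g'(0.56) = -0.54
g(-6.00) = 5.27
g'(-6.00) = -0.01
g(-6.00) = 5.27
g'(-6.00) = -0.01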